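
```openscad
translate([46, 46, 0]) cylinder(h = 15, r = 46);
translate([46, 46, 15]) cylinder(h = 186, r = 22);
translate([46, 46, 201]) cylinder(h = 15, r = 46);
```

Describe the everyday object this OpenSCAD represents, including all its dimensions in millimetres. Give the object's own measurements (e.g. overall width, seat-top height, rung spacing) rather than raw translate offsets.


A spool: two coaxial disc flanges of radius 46 mm and thickness 15 mm, joined by a core cylinder of radius 22 mm and height 186 mm. The lower flange rests on z = 0 and the three cylinders share a vertical axis.


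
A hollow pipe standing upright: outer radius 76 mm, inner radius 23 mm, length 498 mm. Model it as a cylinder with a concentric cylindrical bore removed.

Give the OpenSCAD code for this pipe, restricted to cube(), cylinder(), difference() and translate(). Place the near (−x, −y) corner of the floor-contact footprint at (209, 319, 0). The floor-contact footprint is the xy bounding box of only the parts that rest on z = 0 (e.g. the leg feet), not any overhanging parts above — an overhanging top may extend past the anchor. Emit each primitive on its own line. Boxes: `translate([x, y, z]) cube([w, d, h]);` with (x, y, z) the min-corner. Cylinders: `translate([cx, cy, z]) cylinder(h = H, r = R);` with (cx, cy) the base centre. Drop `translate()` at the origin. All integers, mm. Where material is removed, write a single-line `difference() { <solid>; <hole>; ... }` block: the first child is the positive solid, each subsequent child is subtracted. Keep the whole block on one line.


difference() { translate([285, 395, 0]) cylinder(h = 498, r = 76); translate([285, 395, 0]) cylinder(h = 498, r = 23); }


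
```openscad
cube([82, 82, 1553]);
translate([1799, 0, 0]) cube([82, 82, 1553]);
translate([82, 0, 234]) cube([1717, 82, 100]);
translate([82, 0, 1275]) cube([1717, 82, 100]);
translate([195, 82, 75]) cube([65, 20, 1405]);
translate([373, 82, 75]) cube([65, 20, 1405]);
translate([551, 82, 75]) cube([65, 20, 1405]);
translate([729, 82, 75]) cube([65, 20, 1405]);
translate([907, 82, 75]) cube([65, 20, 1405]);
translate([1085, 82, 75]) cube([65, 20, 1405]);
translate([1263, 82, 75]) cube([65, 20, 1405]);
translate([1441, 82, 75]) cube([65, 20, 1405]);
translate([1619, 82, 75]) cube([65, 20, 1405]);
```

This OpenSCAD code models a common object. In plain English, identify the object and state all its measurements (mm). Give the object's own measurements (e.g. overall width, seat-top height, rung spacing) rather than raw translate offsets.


A fence section. Two 82×82 mm posts, 1553 mm tall, stand on the floor with a clear span of 1717 mm between their inner faces. Two horizontal rails of 82×100 mm section span the gap between the posts with their undersides at z = 234 mm and z = 1275 mm, flush with the posts' −y face. 9 pickets, each 65 mm wide, 20 mm thick and 1405 mm tall, are fixed to the +y face of the rails with their bottoms at z = 75 mm, spaced across the span with a 113 mm gap after the −x post and between neighbouring pickets, with 115 mm left before the +x post.


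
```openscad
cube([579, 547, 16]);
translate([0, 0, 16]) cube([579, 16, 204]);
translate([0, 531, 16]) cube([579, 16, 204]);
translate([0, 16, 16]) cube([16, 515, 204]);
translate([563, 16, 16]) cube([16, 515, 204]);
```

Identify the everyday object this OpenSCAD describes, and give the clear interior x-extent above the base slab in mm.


An open box. The internal width is 547 mm.

A 579×547 base slab with four walls standing on it — an open box. The base is 579 mm wide and the walls are 16 mm thick, so the internal width is 579 − 2 × 16 = 547 mm.


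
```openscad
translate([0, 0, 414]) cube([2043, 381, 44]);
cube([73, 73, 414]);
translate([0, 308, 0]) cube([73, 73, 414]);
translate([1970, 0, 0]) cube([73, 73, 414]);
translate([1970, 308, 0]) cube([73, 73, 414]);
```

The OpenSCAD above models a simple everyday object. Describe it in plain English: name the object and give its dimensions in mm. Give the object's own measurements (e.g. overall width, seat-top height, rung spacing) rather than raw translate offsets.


A bench: a 2043×381 mm seat slab, 44 mm thick, top at z = 458 mm, on four 73×73 mm square legs flush with the seat corners and standing on z = 0.


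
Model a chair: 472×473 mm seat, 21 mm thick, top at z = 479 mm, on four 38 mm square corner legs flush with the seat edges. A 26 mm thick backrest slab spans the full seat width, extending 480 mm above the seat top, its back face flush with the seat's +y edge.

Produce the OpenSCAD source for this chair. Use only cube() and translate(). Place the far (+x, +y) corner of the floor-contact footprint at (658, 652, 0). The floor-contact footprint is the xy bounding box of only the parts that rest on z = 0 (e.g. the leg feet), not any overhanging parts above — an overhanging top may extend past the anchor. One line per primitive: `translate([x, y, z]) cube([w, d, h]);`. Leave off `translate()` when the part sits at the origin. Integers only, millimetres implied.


translate([186, 179, 458]) cube([472, 473, 21]);
translate([186, 179, 0]) cube([38, 38, 458]);
translate([620, 179, 0]) cube([38, 38, 458]);
translate([186, 614, 0]) cube([38, 38, 458]);
translate([620, 614, 0]) cube([38, 38, 458]);
translate([186, 626, 479]) cube([472, 26, 480]);


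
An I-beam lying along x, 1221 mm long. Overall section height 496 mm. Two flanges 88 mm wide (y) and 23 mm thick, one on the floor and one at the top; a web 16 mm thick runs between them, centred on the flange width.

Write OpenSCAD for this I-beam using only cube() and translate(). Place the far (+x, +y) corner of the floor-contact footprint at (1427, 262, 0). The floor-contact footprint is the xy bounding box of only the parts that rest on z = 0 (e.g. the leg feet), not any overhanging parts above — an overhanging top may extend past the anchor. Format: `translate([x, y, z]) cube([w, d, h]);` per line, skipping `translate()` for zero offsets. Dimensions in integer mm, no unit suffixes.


translate([206, 174, 0]) cube([1221, 88, 23]);
translate([206, 210, 23]) cube([1221, 16, 450]);
translate([206, 174, 473]) cube([1221, 88, 23]);


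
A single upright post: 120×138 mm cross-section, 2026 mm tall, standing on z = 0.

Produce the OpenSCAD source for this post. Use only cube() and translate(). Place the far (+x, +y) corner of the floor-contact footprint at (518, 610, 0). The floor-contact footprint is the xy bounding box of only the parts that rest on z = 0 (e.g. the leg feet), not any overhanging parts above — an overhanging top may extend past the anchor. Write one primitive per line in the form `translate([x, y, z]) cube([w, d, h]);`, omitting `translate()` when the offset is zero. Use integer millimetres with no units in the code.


translate([398, 472, 0]) cube([120, 138, 2026]);


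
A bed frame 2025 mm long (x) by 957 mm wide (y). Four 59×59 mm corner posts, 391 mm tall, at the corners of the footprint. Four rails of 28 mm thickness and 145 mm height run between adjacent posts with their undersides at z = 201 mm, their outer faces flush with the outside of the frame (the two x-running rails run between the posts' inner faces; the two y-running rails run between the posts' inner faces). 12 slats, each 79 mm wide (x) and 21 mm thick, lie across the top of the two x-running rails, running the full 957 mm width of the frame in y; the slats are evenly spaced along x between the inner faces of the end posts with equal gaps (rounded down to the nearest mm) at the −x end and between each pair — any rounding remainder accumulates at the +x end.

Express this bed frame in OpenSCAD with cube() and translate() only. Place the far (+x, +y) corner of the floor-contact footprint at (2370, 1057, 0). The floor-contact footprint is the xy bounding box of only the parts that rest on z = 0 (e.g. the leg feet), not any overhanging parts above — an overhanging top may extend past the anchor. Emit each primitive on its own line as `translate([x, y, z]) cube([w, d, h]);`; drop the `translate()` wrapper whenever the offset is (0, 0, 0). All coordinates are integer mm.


translate([345, 100, 0]) cube([59, 59, 391]);
translate([345, 998, 0]) cube([59, 59, 391]);
translate([2311, 100, 0]) cube([59, 59, 391]);
translate([2311, 998, 0]) cube([59, 59, 391]);
translate([404, 100, 201]) cube([1907, 28, 145]);
translate([404, 1029, 201]) cube([1907, 28, 145]);
translate([345, 159, 201]) cube([28, 839, 145]);
translate([2342, 159, 201]) cube([28, 839, 145]);
translate([477, 100, 346]) cube([79, 957, 21]);
translate([629, 100, 346]) cube([79, 957, 21]);
translate([781, 100, 346]) cube([79, 957, 21]);
translate([933, 100, 346]) cube([79, 957, 21]);
translate([1085, 100, 346]) cube([79, 957, 21]);
translate([1237, 100, 346]) cube([79, 957, 21]);
translate([1389, 100, 346]) cube([79, 957, 21]);
translate([1541, 100, 346]) cube([79, 957, 21]);
translate([1693, 100, 346]) cube([79, 957, 21]);
translate([1845, 100, 346]) cube([79, 957, 21]);
translate([1997, 100, 346]) cube([79, 957, 21]);
translate([2149, 100, 346]) cube([79, 957, 21]);


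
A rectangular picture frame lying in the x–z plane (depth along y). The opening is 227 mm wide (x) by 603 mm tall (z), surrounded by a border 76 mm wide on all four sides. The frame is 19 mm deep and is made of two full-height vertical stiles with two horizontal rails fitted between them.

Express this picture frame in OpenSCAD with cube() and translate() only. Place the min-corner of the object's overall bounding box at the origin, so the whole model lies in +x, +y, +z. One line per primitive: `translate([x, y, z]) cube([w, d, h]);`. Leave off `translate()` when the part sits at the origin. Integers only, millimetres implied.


cube([76, 19, 755]);
translate([303, 0, 0]) cube([76, 19, 755]);
translate([76, 0, 0]) cube([227, 19, 76]);
translate([76, 0, 679]) cube([227, 19, 76]);


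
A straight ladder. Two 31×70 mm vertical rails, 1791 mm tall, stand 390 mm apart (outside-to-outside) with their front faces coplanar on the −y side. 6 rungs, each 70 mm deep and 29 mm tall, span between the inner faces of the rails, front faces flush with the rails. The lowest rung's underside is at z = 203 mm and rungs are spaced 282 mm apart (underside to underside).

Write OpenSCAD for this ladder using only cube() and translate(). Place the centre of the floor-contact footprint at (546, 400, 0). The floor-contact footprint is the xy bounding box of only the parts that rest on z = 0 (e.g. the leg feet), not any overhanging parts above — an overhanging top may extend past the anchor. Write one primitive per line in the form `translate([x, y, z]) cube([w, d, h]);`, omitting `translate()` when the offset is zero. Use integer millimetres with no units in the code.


// rung span = 390 - 2*31 = 328
// rung[k] z = 203 + k*282
translate([351, 365, 0]) cube([31, 70, 1791]);
translate([710, 365, 0]) cube([31, 70, 1791]);
translate([382, 365, 203]) cube([328, 70, 29]);
translate([382, 365, 485]) cube([328, 70, 29]);
translate([382, 365, 767]) cube([328, 70, 29]);
translate([382, 365, 1049]) cube([328, 70, 29]);
translate([382, 365, 1331]) cube([328, 70, 29]);
translate([382, 365, 1613]) cube([328, 70, 29]);


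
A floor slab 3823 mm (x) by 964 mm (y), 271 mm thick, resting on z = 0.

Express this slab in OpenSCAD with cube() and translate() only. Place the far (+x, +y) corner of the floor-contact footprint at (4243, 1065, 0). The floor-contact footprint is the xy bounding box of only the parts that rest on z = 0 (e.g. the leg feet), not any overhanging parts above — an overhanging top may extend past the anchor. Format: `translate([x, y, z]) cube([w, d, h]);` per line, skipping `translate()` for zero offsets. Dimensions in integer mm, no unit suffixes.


translate([420, 101, 0]) cube([3823, 964, 271]);


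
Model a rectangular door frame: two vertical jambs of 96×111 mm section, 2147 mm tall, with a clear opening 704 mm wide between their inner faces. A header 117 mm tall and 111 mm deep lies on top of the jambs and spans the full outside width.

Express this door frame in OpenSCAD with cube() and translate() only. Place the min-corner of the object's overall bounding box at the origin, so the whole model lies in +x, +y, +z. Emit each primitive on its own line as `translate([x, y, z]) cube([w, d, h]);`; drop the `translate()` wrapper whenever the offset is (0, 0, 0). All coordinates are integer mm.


cube([96, 111, 2147]);
translate([800, 0, 0]) cube([96, 111, 2147]);
translate([0, 0, 2147]) cube([896, 111, 117]);


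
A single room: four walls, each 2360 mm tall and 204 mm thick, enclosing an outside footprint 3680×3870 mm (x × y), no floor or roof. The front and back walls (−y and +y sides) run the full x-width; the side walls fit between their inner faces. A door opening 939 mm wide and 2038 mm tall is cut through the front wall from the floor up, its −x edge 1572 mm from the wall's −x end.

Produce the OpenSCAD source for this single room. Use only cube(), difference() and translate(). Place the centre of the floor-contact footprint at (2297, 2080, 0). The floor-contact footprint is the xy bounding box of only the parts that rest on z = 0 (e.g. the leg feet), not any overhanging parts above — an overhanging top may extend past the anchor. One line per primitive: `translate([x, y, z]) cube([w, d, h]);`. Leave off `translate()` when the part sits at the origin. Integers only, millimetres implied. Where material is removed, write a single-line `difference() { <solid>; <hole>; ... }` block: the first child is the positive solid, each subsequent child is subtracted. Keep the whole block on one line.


difference() { translate([457, 145, 0]) cube([3680, 204, 2360]); translate([2029, 145, 0]) cube([939, 204, 2038]); }
translate([457, 3811, 0]) cube([3680, 204, 2360]);
translate([457, 349, 0]) cube([204, 3462, 2360]);
translate([3933, 349, 0]) cube([204, 3462, 2360]);


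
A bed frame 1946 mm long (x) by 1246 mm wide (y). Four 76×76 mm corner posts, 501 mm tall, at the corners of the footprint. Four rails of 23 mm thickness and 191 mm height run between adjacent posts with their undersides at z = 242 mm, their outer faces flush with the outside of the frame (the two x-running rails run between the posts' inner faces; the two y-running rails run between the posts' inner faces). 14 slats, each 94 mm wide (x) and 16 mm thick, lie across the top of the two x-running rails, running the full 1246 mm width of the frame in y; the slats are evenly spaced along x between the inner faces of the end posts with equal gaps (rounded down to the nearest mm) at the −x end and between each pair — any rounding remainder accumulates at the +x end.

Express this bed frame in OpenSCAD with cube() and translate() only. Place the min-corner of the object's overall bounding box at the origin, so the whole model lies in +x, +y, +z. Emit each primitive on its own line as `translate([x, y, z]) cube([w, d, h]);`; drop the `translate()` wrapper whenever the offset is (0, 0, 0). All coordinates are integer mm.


// slat z = rail_z + rail_h = 242 + 191 = 433
// slat gap = ⌊(1794 − 14·94) / 15⌋ = 31
cube([76, 76, 501]);
translate([0, 1170, 0]) cube([76, 76, 501]);
translate([1870, 0, 0]) cube([76, 76, 501]);
translate([1870, 1170, 0]) cube([76, 76, 501]);
translate([76, 0, 242]) cube([1794, 23, 191]);
translate([76, 1223, 242]) cube([1794, 23, 191]);
translate([0, 76, 242]) cube([23, 1094, 191]);
translate([1923, 76, 242]) cube([23, 1094, 191]);
translate([107, 0, 433]) cube([94, 1246, 16]);
translate([232, 0, 433]) cube([94, 1246, 16]);
translate([357, 0, 433]) cube([94, 1246, 16]);
translate([482, 0, 433]) cube([94, 1246, 16]);
translate([607, 0, 433]) cube([94, 1246, 16]);
translate([732, 0, 433]) cube([94, 1246, 16]);
translate([857, 0, 433]) cube([94, 1246, 16]);
translate([982, 0, 433]) cube([94, 1246, 16]);
translate([1107, 0, 433]) cube([94, 1246, 16]);
translate([1232, 0, 433]) cube([94, 1246, 16]);
translate([1357, 0, 433]) cube([94, 1246, 16]);
translate([1482, 0, 433]) cube([94, 1246, 16]);
translate([1607, 0, 433]) cube([94, 1246, 16]);
translate([1732, 0, 433]) cube([94, 1246, 16]);


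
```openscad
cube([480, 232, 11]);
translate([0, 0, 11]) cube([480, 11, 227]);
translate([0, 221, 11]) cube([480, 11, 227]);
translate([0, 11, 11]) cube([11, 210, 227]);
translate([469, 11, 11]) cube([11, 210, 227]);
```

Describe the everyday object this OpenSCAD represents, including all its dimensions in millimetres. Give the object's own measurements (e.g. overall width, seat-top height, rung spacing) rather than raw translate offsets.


An open-topped rectangular box: outside dimensions 480×232×238 mm, with a uniform wall and base thickness of 11 mm. The base is a full 480×232 slab on the floor; four walls sit on top of the base. The front and back walls (the −y and +y sides) span the full width; the two side walls fit between them.


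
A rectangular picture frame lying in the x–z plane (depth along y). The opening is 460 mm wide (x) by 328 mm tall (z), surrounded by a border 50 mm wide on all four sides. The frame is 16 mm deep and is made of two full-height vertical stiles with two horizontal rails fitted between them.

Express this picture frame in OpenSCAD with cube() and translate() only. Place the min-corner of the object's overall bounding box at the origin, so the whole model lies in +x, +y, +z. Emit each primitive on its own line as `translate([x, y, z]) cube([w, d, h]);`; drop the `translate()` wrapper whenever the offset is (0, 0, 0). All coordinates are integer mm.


cube([50, 16, 428]);
translate([510, 0, 0]) cube([50, 16, 428]);
translate([50, 0, 0]) cube([460, 16, 50]);
translate([50, 0, 378]) cube([460, 16, 50]);


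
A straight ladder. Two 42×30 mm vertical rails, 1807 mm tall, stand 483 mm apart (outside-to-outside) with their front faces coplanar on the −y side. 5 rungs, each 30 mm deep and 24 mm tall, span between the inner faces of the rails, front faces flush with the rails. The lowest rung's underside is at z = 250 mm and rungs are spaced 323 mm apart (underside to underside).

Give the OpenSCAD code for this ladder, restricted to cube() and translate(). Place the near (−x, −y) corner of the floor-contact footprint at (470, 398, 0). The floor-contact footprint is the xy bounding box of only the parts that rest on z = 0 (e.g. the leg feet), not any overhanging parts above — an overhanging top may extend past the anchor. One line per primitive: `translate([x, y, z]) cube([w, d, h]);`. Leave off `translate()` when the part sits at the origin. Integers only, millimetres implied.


translate([470, 398, 0]) cube([42, 30, 1807]);
translate([911, 398, 0]) cube([42, 30, 1807]);
translate([512, 398, 250]) cube([399, 30, 24]);
translate([512, 398, 573]) cube([399, 30, 24]);
translate([512, 398, 896]) cube([399, 30, 24]);
translate([512, 398, 1219]) cube([399, 30, 24]);
translate([512, 398, 1542]) cube([399, 30, 24]);


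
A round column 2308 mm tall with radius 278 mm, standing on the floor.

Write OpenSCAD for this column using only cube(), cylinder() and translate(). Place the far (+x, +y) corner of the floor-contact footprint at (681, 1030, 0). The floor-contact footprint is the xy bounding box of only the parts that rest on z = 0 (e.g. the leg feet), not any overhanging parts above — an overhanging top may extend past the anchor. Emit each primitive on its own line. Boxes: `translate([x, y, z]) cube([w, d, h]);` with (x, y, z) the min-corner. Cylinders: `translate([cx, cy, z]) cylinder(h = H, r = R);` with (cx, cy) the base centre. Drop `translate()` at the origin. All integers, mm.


translate([403, 752, 0]) cylinder(h = 2308, r = 278);


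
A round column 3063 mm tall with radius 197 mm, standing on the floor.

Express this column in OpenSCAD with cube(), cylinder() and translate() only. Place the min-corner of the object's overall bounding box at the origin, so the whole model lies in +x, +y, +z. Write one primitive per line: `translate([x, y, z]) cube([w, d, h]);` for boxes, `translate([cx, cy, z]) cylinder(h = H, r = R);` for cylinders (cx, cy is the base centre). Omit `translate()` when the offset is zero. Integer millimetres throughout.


translate([197, 197, 0]) cylinder(h = 3063, r = 197);


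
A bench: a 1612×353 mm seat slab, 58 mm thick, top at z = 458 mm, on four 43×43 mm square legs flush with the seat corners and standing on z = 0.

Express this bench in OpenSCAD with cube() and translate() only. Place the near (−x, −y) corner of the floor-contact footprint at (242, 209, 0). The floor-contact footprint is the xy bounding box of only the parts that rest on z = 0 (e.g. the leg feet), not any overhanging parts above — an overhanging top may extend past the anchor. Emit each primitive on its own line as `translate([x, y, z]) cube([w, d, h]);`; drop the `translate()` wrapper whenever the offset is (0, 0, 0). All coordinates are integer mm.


// leg_h = 458 − 58 = 400
translate([242, 209, 400]) cube([1612, 353, 58]);
translate([242, 209, 0]) cube([43, 43, 400]);
translate([242, 519, 0]) cube([43, 43, 400]);
translate([1811, 209, 0]) cube([43, 43, 400]);
translate([1811, 519, 0]) cube([43, 43, 400]);


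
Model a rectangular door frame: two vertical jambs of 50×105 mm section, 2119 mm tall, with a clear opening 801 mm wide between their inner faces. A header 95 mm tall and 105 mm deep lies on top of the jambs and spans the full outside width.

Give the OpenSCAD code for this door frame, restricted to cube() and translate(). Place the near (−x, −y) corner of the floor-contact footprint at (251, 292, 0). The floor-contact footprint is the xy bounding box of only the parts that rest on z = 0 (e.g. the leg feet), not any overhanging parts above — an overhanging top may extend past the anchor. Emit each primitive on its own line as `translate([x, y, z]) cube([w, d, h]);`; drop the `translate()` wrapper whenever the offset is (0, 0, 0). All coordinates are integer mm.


translate([251, 292, 0]) cube([50, 105, 2119]);
translate([1102, 292, 0]) cube([50, 105, 2119]);
translate([251, 292, 2119]) cube([901, 105, 95]);


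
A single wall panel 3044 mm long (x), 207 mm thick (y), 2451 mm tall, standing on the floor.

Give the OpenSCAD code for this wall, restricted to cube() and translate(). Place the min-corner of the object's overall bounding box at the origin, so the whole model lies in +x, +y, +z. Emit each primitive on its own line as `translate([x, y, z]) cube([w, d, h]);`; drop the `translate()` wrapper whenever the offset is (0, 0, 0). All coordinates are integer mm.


cube([3044, 207, 2451]);


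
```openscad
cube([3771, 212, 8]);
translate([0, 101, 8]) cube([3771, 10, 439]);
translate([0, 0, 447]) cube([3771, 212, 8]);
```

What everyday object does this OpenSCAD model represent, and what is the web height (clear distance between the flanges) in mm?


An I-beam. The web height is 439 mm.

Two wide flanges with a thin centred web — an I-beam. Overall 455 mm minus two 8 mm flanges gives a web of 455 − 2·8 = 439 mm.


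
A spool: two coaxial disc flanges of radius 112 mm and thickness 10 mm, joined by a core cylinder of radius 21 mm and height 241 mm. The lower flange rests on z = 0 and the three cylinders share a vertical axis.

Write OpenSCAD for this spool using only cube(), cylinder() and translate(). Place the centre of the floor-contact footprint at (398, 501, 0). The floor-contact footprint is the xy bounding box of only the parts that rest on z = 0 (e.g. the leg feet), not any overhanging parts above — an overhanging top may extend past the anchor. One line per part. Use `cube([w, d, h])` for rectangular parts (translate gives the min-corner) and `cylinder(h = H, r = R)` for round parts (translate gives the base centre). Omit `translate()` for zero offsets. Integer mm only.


translate([398, 501, 0]) cylinder(h = 10, r = 112);
translate([398, 501, 10]) cylinder(h = 241, r = 21);
translate([398, 501, 251]) cylinder(h = 10, r = 112);


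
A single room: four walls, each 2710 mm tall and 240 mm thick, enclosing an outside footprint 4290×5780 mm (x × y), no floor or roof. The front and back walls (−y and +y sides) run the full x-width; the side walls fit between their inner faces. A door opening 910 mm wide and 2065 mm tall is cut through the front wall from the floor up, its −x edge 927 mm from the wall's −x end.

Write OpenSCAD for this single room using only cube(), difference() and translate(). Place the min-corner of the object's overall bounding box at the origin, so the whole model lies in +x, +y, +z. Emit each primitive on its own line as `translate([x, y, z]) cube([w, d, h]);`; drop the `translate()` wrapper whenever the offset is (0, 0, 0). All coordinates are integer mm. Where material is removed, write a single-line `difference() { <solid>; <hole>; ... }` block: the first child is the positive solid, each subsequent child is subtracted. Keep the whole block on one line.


difference() { cube([4290, 240, 2710]); translate([927, 0, 0]) cube([910, 240, 2065]); }
translate([0, 5540, 0]) cube([4290, 240, 2710]);
translate([0, 240, 0]) cube([240, 5300, 2710]);
translate([4050, 240, 0]) cube([240, 5300, 2710]);


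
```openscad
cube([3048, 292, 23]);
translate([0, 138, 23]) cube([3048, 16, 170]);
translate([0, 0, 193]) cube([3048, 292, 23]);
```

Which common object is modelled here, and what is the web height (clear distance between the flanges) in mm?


An I-beam. The web height is 170 mm.

Two wide flanges with a thin centred web — an I-beam. Overall 216 mm minus two 23 mm flanges gives a web of 216 − 2·23 = 170 mm.


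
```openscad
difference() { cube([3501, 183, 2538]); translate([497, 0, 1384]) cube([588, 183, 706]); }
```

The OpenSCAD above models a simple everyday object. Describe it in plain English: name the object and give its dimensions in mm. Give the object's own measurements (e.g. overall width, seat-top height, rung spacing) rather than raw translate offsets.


A wall 3501 mm long (x), 183 mm thick (y), 2538 mm tall, with a rectangular window opening cut through it. The opening is 588 mm wide and 706 mm tall; its sill is at z = 1384 mm and its near (−x) edge is 497 mm from the wall's −x end. The opening passes through the full wall thickness.


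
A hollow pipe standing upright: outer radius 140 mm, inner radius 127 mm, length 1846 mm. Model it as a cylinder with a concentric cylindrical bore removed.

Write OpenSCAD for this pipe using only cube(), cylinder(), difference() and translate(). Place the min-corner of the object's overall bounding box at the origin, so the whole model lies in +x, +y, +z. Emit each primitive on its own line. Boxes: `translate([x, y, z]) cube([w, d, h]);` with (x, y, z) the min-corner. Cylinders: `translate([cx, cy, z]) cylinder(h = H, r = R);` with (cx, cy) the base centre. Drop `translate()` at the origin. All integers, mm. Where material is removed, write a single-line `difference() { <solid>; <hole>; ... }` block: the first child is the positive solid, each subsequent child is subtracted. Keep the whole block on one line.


difference() { translate([140, 140, 0]) cylinder(h = 1846, r = 140); translate([140, 140, 0]) cylinder(h = 1846, r = 127); }


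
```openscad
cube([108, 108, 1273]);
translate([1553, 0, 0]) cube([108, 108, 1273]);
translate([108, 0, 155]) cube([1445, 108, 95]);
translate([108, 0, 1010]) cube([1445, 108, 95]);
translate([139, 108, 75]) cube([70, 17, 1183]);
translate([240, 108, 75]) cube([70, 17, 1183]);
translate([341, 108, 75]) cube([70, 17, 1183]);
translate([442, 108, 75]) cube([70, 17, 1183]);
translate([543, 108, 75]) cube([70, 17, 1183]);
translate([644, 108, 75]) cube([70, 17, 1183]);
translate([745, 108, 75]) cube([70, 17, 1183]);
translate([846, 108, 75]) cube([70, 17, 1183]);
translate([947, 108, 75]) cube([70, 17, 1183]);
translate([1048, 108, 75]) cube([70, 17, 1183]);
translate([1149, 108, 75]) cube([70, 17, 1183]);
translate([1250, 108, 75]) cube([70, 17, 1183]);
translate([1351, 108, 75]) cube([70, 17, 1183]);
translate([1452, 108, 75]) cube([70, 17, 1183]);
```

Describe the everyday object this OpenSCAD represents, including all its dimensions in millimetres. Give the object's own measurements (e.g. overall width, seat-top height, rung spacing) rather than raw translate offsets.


A fence section. Two 108×108 mm posts, 1273 mm tall, stand on the floor with a clear span of 1445 mm between their inner faces. Two horizontal rails of 108×95 mm section span the gap between the posts with their undersides at z = 155 mm and z = 1010 mm, flush with the posts' −y face. 14 pickets, each 70 mm wide, 17 mm thick and 1183 mm tall, are fixed to the +y face of the rails with their bottoms at z = 75 mm, spaced across the span with a 31 mm gap after the −x post and between neighbouring pickets and before the +x post.


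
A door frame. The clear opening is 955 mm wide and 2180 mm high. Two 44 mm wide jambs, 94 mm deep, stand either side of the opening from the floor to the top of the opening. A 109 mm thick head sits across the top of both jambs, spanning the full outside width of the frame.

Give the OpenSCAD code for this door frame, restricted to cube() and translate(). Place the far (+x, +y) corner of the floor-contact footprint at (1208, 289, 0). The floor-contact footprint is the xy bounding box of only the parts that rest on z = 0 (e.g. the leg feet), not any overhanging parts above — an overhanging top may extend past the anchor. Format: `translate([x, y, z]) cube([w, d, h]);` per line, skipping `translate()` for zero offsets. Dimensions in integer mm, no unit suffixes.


translate([165, 195, 0]) cube([44, 94, 2180]);
translate([1164, 195, 0]) cube([44, 94, 2180]);
translate([165, 195, 2180]) cube([1043, 94, 109]);


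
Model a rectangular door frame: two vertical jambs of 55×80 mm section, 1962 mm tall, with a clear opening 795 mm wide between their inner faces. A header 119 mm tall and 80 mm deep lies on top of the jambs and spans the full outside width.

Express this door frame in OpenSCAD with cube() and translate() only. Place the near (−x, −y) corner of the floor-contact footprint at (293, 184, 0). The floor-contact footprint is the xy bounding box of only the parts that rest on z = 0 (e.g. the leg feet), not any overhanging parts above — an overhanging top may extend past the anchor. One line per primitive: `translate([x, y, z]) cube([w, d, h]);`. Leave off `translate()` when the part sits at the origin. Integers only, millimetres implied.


translate([293, 184, 0]) cube([55, 80, 1962]);
translate([1143, 184, 0]) cube([55, 80, 1962]);
translate([293, 184, 1962]) cube([905, 80, 119]);


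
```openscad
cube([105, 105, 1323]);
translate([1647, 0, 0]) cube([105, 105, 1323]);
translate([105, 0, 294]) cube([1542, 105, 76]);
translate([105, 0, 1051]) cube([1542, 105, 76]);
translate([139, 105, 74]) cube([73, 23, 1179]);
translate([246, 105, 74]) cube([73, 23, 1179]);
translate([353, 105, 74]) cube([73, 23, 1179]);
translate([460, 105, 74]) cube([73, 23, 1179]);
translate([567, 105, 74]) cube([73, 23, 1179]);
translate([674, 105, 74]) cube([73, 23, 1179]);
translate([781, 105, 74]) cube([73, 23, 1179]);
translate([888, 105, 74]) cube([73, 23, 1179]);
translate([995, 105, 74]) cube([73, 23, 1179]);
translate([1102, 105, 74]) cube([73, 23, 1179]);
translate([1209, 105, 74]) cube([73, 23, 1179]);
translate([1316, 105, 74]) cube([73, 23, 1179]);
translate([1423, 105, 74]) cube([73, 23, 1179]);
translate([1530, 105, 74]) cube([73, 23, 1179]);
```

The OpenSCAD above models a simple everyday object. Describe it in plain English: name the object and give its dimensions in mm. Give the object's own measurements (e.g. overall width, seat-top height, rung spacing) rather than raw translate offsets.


A fence section. Two 105×105 mm posts, 1323 mm tall, stand on the floor with a clear span of 1542 mm between their inner faces. Two horizontal rails of 105×76 mm section span the gap between the posts with their undersides at z = 294 mm and z = 1051 mm, flush with the posts' −y face. 14 pickets, each 73 mm wide, 23 mm thick and 1179 mm tall, are fixed to the +y face of the rails with their bottoms at z = 74 mm, spaced across the span with a 34 mm gap after the −x post and between neighbouring pickets, with 44 mm left before the +x post.


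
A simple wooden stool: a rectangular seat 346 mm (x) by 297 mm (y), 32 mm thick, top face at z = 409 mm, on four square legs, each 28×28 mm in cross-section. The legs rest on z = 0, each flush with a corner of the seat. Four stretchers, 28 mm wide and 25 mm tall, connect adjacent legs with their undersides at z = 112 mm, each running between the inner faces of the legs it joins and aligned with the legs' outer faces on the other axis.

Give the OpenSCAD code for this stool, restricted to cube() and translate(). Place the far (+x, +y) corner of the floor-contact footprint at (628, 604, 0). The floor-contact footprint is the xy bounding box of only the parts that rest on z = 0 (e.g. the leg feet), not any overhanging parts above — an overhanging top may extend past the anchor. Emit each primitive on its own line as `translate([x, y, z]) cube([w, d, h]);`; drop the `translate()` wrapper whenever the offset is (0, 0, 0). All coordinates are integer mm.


// leg_h = 409 - 32 = 377
// stretcher span = 346 - 2*28 = 290
translate([282, 307, 377]) cube([346, 297, 32]);
translate([282, 307, 0]) cube([28, 28, 377]);
translate([600, 307, 0]) cube([28, 28, 377]);
translate([282, 576, 0]) cube([28, 28, 377]);
translate([600, 576, 0]) cube([28, 28, 377]);
translate([310, 307, 112]) cube([290, 28, 25]);
translate([310, 576, 112]) cube([290, 28, 25]);
translate([282, 335, 112]) cube([28, 241, 25]);
translate([600, 335, 112]) cube([28, 241, 25]);


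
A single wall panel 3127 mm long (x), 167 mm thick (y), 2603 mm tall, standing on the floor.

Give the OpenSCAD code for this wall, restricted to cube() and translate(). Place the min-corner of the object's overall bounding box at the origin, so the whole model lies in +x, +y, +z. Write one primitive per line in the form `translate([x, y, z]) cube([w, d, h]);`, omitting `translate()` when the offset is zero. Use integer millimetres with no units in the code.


cube([3127, 167, 2603]);


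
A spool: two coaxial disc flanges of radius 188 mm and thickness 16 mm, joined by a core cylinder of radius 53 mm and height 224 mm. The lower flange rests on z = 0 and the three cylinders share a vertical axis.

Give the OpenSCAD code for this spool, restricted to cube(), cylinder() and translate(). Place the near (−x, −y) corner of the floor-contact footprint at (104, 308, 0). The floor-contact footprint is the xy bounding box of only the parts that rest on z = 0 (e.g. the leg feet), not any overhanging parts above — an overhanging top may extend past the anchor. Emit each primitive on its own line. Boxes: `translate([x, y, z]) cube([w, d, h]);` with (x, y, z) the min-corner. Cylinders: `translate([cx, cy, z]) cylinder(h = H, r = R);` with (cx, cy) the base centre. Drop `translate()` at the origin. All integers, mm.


translate([292, 496, 0]) cylinder(h = 16, r = 188);
translate([292, 496, 16]) cylinder(h = 224, r = 53);
translate([292, 496, 240]) cylinder(h = 16, r = 188);


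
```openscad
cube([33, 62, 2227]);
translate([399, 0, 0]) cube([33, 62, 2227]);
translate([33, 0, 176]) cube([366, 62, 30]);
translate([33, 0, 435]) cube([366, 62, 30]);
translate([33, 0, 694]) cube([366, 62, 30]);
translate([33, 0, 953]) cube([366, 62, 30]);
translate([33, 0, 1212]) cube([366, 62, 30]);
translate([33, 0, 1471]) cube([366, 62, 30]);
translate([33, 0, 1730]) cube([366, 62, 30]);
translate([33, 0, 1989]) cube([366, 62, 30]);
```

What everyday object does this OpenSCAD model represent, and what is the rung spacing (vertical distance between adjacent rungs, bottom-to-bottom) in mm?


A ladder. The rung spacing is 259 mm.

Two tall 33×62 posts with 8 short bars between them — a ladder. Adjacent rungs sit at z = 176 and z = 435, so the spacing is 435 − 176 = 259 mm.


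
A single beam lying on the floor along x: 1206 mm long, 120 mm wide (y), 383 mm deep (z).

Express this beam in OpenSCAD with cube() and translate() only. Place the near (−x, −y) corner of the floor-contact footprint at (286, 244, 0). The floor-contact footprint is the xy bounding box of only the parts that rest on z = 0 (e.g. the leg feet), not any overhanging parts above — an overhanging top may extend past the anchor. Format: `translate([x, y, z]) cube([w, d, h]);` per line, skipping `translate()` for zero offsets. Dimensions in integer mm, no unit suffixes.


translate([286, 244, 0]) cube([1206, 120, 383]);


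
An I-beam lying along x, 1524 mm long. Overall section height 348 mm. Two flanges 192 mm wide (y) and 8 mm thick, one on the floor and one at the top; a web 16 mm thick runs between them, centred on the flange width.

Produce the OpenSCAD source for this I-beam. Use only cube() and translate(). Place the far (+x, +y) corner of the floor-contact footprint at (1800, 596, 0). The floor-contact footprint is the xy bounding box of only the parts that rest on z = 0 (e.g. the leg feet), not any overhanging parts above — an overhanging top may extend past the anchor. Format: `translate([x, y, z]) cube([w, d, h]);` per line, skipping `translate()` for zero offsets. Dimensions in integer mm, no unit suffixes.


translate([276, 404, 0]) cube([1524, 192, 8]);
translate([276, 492, 8]) cube([1524, 16, 332]);
translate([276, 404, 340]) cube([1524, 192, 8]);


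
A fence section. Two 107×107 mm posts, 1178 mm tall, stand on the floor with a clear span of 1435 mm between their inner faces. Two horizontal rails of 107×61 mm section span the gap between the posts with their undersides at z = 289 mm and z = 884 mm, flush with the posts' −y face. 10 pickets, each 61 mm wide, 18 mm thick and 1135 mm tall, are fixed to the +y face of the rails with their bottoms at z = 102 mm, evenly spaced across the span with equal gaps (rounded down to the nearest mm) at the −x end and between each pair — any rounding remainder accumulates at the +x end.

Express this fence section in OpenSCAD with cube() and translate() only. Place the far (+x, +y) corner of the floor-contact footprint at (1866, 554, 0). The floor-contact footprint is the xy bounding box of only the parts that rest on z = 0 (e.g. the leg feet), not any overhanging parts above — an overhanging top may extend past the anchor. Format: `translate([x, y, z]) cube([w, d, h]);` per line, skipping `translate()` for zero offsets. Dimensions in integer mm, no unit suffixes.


translate([217, 447, 0]) cube([107, 107, 1178]);
translate([1759, 447, 0]) cube([107, 107, 1178]);
translate([324, 447, 289]) cube([1435, 107, 61]);
translate([324, 447, 884]) cube([1435, 107, 61]);
translate([399, 554, 102]) cube([61, 18, 1135]);
translate([535, 554, 102]) cube([61, 18, 1135]);
translate([671, 554, 102]) cube([61, 18, 1135]);
translate([807, 554, 102]) cube([61, 18, 1135]);
translate([943, 554, 102]) cube([61, 18, 1135]);
translate([1079, 554, 102]) cube([61, 18, 1135]);
translate([1215, 554, 102]) cube([61, 18, 1135]);
translate([1351, 554, 102]) cube([61, 18, 1135]);
translate([1487, 554, 102]) cube([61, 18, 1135]);
translate([1623, 554, 102]) cube([61, 18, 1135]);


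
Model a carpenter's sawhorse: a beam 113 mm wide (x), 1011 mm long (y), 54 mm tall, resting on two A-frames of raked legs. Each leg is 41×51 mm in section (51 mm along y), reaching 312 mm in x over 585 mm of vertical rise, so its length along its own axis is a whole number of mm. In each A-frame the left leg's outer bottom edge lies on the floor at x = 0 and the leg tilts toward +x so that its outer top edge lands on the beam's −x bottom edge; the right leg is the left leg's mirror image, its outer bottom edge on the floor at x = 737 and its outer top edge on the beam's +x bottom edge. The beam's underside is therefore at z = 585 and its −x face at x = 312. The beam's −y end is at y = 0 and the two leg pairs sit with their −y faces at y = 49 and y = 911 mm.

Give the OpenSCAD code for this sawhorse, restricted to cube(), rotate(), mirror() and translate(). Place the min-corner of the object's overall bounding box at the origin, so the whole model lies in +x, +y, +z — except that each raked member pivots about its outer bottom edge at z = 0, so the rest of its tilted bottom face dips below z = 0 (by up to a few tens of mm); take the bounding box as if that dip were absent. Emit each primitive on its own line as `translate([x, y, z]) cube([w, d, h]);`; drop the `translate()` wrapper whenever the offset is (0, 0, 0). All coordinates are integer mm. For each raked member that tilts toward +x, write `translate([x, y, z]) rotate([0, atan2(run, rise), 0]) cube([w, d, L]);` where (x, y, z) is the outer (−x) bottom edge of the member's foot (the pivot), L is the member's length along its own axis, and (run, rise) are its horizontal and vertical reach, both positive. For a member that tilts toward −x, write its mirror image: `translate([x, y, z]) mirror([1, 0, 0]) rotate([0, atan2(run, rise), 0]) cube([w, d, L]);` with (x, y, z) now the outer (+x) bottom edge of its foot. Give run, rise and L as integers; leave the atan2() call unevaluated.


translate([312, 0, 585]) cube([113, 1011, 54]);
translate([0, 49, 0]) rotate([0, atan2(312, 585), 0]) cube([41, 51, 663]);
translate([737, 49, 0]) mirror([1, 0, 0]) rotate([0, atan2(312, 585), 0]) cube([41, 51, 663]);
translate([0, 911, 0]) rotate([0, atan2(312, 585), 0]) cube([41, 51, 663]);
translate([737, 911, 0]) mirror([1, 0, 0]) rotate([0, atan2(312, 585), 0]) cube([41, 51, 663]);
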